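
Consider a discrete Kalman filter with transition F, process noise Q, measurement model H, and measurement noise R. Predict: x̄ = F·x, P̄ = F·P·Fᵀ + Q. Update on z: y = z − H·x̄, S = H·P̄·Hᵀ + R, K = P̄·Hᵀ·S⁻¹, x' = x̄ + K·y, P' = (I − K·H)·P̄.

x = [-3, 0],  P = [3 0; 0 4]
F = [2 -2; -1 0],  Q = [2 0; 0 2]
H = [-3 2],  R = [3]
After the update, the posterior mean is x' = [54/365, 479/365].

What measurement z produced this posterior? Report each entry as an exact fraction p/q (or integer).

x̄ = F·x = [-6, 3]
P̄ = F·P·Fᵀ + Q = [30 -6; -6 5]
S = H·P̄·Hᵀ + R = [365]
K = P̄·Hᵀ·S⁻¹ = [-102/365; 28/365]
x' − x̄ = [2244/365, -616/365] = K·y
y = (KᵀK)⁻¹·Kᵀ·(x' − x̄) = [-22]
z = y + H·x̄ = [-22] + [24] = [2]

z = [2]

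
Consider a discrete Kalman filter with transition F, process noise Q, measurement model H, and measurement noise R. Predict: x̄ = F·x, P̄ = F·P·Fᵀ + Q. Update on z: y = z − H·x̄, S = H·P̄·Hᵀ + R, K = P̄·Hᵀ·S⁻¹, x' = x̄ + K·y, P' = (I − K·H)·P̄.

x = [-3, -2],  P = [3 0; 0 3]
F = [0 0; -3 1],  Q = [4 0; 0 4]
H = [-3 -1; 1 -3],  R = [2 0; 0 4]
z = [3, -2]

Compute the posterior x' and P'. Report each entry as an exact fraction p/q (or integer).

x' = [-98/93, 100/279]
P' = [84/403 -68/1209; -68/1209 1360/3627]

x̄ = F·x = [0, 7]
P̄ = F·P·Fᵀ + Q = [4 0; 0 34]
y = z − H·x̄ = [10, 19]
S = H·P̄·Hᵀ + R = [72 90; 90 314]
K = P̄·Hᵀ·S⁻¹ = [-344/1209 38/403; -374/3627 -119/403]
x' = x̄ + K·y = [-98/93, 100/279]
P' = (I − K·H)·P̄ = [84/403 -68/1209; -68/1209 1360/3627]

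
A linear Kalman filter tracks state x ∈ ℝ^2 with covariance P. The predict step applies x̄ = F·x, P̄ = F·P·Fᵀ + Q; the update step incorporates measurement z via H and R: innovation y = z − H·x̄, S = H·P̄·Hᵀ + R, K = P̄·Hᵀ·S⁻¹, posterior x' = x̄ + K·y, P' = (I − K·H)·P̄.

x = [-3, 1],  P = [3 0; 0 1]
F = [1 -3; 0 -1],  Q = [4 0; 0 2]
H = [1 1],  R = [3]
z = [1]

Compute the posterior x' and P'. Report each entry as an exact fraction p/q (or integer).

x' = [-4/7, 5/7]
P' = [87/28 -15/14; -15/14 12/7]

x̄ = F·x = [-6, -1]
P̄ = F·P·Fᵀ + Q = [16 3; 3 3]
y = z − H·x̄ = [8]
S = H·P̄·Hᵀ + R = [28]
K = P̄·Hᵀ·S⁻¹ = [19/28; 3/14]
x' = x̄ + K·y = [-4/7, 5/7]
P' = (I − K·H)·P̄ = [87/28 -15/14; -15/14 12/7]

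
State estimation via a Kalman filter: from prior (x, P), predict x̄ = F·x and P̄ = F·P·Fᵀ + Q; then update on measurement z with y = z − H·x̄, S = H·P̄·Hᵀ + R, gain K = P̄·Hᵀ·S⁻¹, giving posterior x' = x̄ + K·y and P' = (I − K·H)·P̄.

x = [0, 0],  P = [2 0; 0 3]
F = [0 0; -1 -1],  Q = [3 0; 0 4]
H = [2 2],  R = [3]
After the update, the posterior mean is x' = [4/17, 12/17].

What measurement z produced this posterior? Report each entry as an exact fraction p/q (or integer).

z = [2]

x̄ = F·x = [0, 0]
P̄ = F·P·Fᵀ + Q = [3 0; 0 9]
S = H·P̄·Hᵀ + R = [51]
K = P̄·Hᵀ·S⁻¹ = [2/17; 6/17]
x' − x̄ = [4/17, 12/17] = K·y
y = (KᵀK)⁻¹·Kᵀ·(x' − x̄) = [2]
z = y + H·x̄ = [2] + [0] = [2]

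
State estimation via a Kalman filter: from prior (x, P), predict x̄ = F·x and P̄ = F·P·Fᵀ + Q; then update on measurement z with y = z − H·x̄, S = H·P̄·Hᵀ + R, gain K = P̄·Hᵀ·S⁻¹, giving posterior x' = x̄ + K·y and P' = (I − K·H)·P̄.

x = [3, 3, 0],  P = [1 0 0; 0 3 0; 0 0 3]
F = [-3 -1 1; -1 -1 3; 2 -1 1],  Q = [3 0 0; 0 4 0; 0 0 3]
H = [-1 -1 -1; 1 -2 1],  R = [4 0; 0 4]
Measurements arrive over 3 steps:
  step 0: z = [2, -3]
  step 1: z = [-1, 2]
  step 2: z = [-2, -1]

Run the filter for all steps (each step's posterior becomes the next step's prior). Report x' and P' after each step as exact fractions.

step 0: x' = [-40689/4904, 249/1226, 27521/4904], P' = [40005/4904 345/1226 -34557/4904; 345/1226 530/613 215/1226; -34557/4904 215/1226 38805/4904]
step 1: x' = [115177831/16816044, -1225697/8408022, -46468447/8408022], P' = [41245352/4204011 2948338/4204011 -34026271/4204011; 2948338/4204011 3696260/4204011 -957872/4204011; -34026271/4204011 -957872/4204011 34881197/4204011]
step 2: x' = [-35989273984/21598328505, 18463472959/21598328505, 54599090896/21598328505], P' = [210868199174/21598328505 5214698852/7199442835 -173167414346/21598328505; 5214698852/7199442835 18989787064/21598328505 -1785166488/7199442835; -173167414346/21598328505 -1785166488/7199442835 177061714514/21598328505]

step 0: x̄ = F·x = [-12, -6, 3]
step 0: P̄ = F·P·Fᵀ + Q = [18 15 0; 15 35 10; 0 10 13]
step 0: y = z − H·x̄ = [-13, -6]
step 0: S = H·P̄·Hᵀ + R = [120 64; 64 75]
step 0: K = P̄·Hᵀ·S⁻¹ = [-1707/4904 84/613; -405/1226 -195/613; -1277/4904 79/613]
step 0: x' = x̄ + K·y = [-40689/4904, 249/1226, 27521/4904]
step 0: P' = (I − K·H)·P̄ = [40005/4904 345/1226 -34557/4904; 345/1226 530/613 215/1226; -34557/4904 215/1226 38805/4904]
step 1: x̄ = F·x = [18574/613, 15282/613, -54853/4904]
step 1: P̄ = F·P·Fᵀ + Q = [78963/613 73540/613 -20346/613; 73540/613 77256/613 -17120/613; -20346/613 -17120/613 72309/4904]
step 1: y = z − H·x̄ = [211091/4904, 160581/4904]
step 1: S = H·P̄·Hᵀ + R = [1918861/4904 1308979/4904; 1308979/4904 1064845/4904]
step 1: K = P̄·Hᵀ·S⁻¹ = [-10167419/16816044 188915/2402292; -2843363/8408022 -385861/1201146; 51473/8408022 197905/1201146]
step 1: x' = x̄ + K·y = [115177831/16816044, -1225697/8408022, -46468447/8408022]
step 1: P' = (I − K·H)·P̄ = [41245352/4204011 2948338/4204011 -34026271/4204011; 2948338/4204011 3696260/4204011 -957872/4204011; -34026271/4204011 -957872/4204011 34881197/4204011]
step 2: x̄ = F·x = [-436018993/16816044, -130512373/5605348, 69935081/8408022]
step 2: P̄ = F·P·Fᵀ + Q = [646161056/4204011 195987819/1401337 -170004302/4204011; 195987819/1401337 197163321/1401337 -47799686/1401337; -170004302/4204011 -47799686/1401337 70188206/4204011]
step 2: y = z − H·x̄ = [-17174239/400382, -167913817/5605348]
step 2: S = H·P̄·Hᵀ + R = [89227403/200191 59581127/200191; 59581127/200191 326952986/1401337]
step 2: K = P̄·Hᵀ·S⁻¹ = [-4445406782/7199442835 534382643/7199442835; -7319596039/21598328505 -6922744259/21598328505; 121766608/7199442835 1217108258/7199442835]
step 2: x' = x̄ + K·y = [-35989273984/21598328505, 18463472959/21598328505, 54599090896/21598328505]
step 2: P' = (I − K·H)·P̄ = [210868199174/21598328505 5214698852/7199442835 -173167414346/21598328505; 5214698852/7199442835 18989787064/21598328505 -1785166488/7199442835; -173167414346/21598328505 -1785166488/7199442835 177061714514/21598328505]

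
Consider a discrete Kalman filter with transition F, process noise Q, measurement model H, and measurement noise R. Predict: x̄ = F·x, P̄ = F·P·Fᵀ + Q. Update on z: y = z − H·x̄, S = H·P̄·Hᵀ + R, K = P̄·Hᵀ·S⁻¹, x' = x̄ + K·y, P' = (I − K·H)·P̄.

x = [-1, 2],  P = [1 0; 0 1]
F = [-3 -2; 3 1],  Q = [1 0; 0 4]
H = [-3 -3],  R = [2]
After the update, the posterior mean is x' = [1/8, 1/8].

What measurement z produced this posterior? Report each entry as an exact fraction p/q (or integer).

x̄ = F·x = [-1, -1]
P̄ = F·P·Fᵀ + Q = [14 -11; -11 14]
S = H·P̄·Hᵀ + R = [56]
K = P̄·Hᵀ·S⁻¹ = [-9/56; -9/56]
x' − x̄ = [9/8, 9/8] = K·y
y = (KᵀK)⁻¹·Kᵀ·(x' − x̄) = [-7]
z = y + H·x̄ = [-7] + [6] = [-1]

z = [-1]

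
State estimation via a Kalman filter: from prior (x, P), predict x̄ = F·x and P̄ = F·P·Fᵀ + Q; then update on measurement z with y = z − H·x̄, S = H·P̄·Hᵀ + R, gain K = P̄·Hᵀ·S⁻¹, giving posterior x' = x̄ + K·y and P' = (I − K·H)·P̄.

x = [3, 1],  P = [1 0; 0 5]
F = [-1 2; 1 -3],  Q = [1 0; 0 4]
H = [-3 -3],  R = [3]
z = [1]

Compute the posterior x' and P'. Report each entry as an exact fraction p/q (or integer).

x̄ = F·x = [-1, 0]
P̄ = F·P·Fᵀ + Q = [22 -31; -31 50]
y = z − H·x̄ = [-2]
S = H·P̄·Hᵀ + R = [93]
K = P̄·Hᵀ·S⁻¹ = [9/31; -19/31]
x' = x̄ + K·y = [-49/31, 38/31]
P' = (I − K·H)·P̄ = [439/31 -448/31; -448/31 467/31]

x' = [-49/31, 38/31]
P' = [439/31 -448/31; -448/31 467/31]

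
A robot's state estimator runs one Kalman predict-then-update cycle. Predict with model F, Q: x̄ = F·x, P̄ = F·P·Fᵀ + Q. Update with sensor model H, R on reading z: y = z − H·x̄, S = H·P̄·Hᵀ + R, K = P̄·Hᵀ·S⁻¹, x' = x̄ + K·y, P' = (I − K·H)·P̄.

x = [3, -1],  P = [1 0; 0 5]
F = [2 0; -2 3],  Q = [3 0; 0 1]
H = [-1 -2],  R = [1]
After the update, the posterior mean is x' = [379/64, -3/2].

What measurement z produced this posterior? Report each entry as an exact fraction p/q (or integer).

x̄ = F·x = [6, -9]
P̄ = F·P·Fᵀ + Q = [7 -4; -4 50]
S = H·P̄·Hᵀ + R = [192]
K = P̄·Hᵀ·S⁻¹ = [1/192; -1/2]
x' − x̄ = [-5/64, 15/2] = K·y
y = (KᵀK)⁻¹·Kᵀ·(x' − x̄) = [-15]
z = y + H·x̄ = [-15] + [12] = [-3]

z = [-3]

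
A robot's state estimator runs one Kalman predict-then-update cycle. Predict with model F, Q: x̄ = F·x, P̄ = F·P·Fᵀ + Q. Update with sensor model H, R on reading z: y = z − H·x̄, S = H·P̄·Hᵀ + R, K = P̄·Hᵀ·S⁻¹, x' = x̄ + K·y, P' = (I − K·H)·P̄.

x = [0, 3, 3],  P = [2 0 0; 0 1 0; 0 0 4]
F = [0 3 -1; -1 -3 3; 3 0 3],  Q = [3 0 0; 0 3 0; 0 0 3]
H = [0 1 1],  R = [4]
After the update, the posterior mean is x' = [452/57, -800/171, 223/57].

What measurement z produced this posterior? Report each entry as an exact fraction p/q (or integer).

z = [-1]

x̄ = F·x = [6, 0, 9]
P̄ = F·P·Fᵀ + Q = [16 -21 -12; -21 50 30; -12 30 57]
S = H·P̄·Hᵀ + R = [171]
K = P̄·Hᵀ·S⁻¹ = [-11/57; 80/171; 29/57]
x' − x̄ = [110/57, -800/171, -290/57] = K·y
y = (KᵀK)⁻¹·Kᵀ·(x' − x̄) = [-10]
z = y + H·x̄ = [-10] + [9] = [-1]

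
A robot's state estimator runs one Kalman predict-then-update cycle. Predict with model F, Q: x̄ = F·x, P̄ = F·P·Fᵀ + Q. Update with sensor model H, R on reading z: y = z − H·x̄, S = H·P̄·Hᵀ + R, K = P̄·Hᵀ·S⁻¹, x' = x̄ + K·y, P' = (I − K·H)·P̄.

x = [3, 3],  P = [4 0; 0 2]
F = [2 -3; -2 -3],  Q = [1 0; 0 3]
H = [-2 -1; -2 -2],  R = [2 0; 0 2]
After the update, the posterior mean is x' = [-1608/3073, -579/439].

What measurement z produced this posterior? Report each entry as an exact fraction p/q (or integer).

x̄ = F·x = [-3, -15]
P̄ = F·P·Fᵀ + Q = [35 2; 2 37]
S = H·P̄·Hᵀ + R = [187 226; 226 306]
K = P̄·Hᵀ·S⁻¹ = [-2654/3073 1217/3073; 363/439 -380/439]
x' − x̄ = [7611/3073, 6006/439] = K·y
y = (KᵀK)⁻¹·Kᵀ·(x' − x̄) = [-18, -33]
z = y + H·x̄ = [-18, -33] + [21, 36] = [3, 3]

z = [3, 3]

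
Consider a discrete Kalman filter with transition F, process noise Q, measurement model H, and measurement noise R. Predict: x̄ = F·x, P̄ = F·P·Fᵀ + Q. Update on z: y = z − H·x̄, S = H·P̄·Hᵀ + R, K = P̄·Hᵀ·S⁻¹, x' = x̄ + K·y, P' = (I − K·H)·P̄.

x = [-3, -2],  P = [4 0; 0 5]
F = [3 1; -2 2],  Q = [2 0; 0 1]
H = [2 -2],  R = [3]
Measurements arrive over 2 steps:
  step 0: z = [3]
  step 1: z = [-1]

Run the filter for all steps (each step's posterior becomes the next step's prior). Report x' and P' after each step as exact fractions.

step 0: x̄ = F·x = [-11, 2]
step 0: P̄ = F·P·Fᵀ + Q = [43 -14; -14 37]
step 0: y = z − H·x̄ = [29]
step 0: S = H·P̄·Hᵀ + R = [435]
step 0: K = P̄·Hᵀ·S⁻¹ = [38/145; -34/145]
step 0: x' = x̄ + K·y = [-17/5, -24/5]
step 0: P' = (I − K·H)·P̄ = [1903/145 1846/145; 1846/145 1897/145]
step 1: x̄ = F·x = [-15, -14/5]
step 1: P̄ = F·P·Fᵀ + Q = [6078/29 -48/29; -48/29 577/145]
step 1: y = z − H·x̄ = [117/5]
step 1: S = H·P̄·Hᵀ + R = [126223/145]
step 1: K = P̄·Hᵀ·S⁻¹ = [61260/126223; -1634/126223]
step 1: x' = x̄ + K·y = [-459861/126223, -391660/126223]
step 1: P' = (I − K·H)·P̄ = [573306/126223 481416/126223; 481416/126223 483867/126223]

step 0: x' = [-17/5, -24/5], P' = [1903/145 1846/145; 1846/145 1897/145]
step 1: x' = [-459861/126223, -391660/126223], P' = [573306/126223 481416/126223; 481416/126223 483867/126223]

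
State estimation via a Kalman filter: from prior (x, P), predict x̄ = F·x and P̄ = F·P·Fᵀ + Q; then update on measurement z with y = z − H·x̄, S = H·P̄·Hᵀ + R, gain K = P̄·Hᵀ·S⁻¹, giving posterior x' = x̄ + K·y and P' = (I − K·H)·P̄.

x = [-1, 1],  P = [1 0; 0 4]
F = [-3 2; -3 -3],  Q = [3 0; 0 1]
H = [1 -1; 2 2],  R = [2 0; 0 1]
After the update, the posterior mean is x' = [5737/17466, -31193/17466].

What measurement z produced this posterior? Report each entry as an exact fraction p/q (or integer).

z = [2, -3]

x̄ = F·x = [5, 0]
P̄ = F·P·Fᵀ + Q = [28 -15; -15 46]
S = H·P̄·Hᵀ + R = [106 -36; -36 177]
K = P̄·Hᵀ·S⁻¹ = [2849/5822 2152/8733; -2855/5822 2188/8733]
x' − x̄ = [-81593/17466, -31193/17466] = K·y
y = (KᵀK)⁻¹·Kᵀ·(x' − x̄) = [-3, -13]
z = y + H·x̄ = [-3, -13] + [5, 10] = [2, -3]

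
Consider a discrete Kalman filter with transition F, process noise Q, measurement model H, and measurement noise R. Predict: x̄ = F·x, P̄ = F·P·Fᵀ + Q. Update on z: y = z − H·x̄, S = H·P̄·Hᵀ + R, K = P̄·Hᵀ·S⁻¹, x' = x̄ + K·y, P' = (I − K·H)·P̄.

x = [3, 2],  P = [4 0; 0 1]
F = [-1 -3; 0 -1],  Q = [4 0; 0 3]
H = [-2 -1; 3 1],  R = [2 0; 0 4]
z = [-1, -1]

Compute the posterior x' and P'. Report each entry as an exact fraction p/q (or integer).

x̄ = F·x = [-9, -2]
P̄ = F·P·Fᵀ + Q = [17 3; 3 4]
y = z − H·x̄ = [-21, 28]
S = H·P̄·Hᵀ + R = [86 -121; -121 179]
K = P̄·Hᵀ·S⁻¹ = [-89/753 167/753; -217/753 -92/753]
x' = x̄ + K·y = [-232/753, 475/753]
P' = (I − K·H)·P̄ = [490/753 -802/753; -802/753 2038/753]

x' = [-232/753, 475/753]
P' = [490/753 -802/753; -802/753 2038/753]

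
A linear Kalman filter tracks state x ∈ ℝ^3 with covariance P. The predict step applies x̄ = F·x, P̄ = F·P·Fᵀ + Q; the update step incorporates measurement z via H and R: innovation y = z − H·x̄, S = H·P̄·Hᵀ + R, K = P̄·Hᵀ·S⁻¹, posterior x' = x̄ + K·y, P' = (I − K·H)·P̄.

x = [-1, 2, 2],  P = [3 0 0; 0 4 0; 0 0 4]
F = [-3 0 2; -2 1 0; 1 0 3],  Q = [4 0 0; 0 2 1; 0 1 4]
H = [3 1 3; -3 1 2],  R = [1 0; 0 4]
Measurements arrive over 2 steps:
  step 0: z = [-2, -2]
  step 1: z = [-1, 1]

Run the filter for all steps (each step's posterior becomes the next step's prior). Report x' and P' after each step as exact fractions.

step 0: x̄ = F·x = [7, 4, 5]
step 0: P̄ = F·P·Fᵀ + Q = [47 18 15; 18 18 -5; 15 -5 43]
step 0: y = z − H·x̄ = [-42, 5]
step 0: S = H·P̄·Hᵀ + R = [1177 -217; -217 309]
step 0: K = P̄·Hᵀ·S⁻¹ = [42855/316604 -65193/316604; 7631/316604 -41773/316604; 60033/316604 79045/316604]
step 0: x' = x̄ + K·y = [90353/316604, 737049/316604, -543141/316604]
step 0: P' = (I − K·H)·P̄ = [75019/316604 257259/316604 -146487/316604; 257259/316604 3342347/316604 -1368831/316604; -146487/316604 -1368831/316604 622775/316604]
step 1: x̄ = F·x = [-1357341/316604, 556343/316604, -769535/158302]
step 1: P̄ = F·P·Fᵀ + Q = [6190531/316604 -2473377/316604 2268501/158302; -2473377/316604 3246595/316604 -1401873/158302; 2268501/158302 -1401873/158302 1516872/79151]
step 1: y = z − H·x̄ = [3908143/158302, -616811/158302]
step 1: S = H·P̄·Hᵀ + R = [40972167/79151 -10923248/79151; -10923248/79151 8419749/79151]
step 1: K = P̄·Hᵀ·S⁻¹ = [754143105/5701962458 -1048345683/5701962458; -320257297/5701962458 441063113/5701962458; 623825157/2850981229 447021240/2850981229]
step 1: x' = x̄ + K·y = [-3484775511/11403924916, 789118983/11403924916, -199994552/2850981229]
step 1: P' = (I − K·H)·P̄ = [2169649805/11403924916 4367878263/11403924916 -780711789/2850981229; 4367878263/11403924916 77384717845/11403924916 -7594072269/2850981229; -780711789/2850981229 -7594072269/2850981229 3520010931/2850981229]

step 0: x' = [90353/316604, 737049/316604, -543141/316604], P' = [75019/316604 257259/316604 -146487/316604; 257259/316604 3342347/316604 -1368831/316604; -146487/316604 -1368831/316604 622775/316604]
step 1: x' = [-3484775511/11403924916, 789118983/11403924916, -199994552/2850981229], P' = [2169649805/11403924916 4367878263/11403924916 -780711789/2850981229; 4367878263/11403924916 77384717845/11403924916 -7594072269/2850981229; -780711789/2850981229 -7594072269/2850981229 3520010931/2850981229]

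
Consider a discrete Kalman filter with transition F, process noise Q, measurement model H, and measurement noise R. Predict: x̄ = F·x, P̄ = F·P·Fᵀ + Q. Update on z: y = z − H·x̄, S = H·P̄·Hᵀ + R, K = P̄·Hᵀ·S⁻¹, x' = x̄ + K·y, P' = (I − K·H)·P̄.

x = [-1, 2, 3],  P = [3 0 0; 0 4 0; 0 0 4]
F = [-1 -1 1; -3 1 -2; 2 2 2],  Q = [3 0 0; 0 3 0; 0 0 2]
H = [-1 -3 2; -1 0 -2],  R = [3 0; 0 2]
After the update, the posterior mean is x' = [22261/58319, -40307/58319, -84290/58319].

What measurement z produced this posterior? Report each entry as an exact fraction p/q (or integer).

x̄ = F·x = [2, -1, 8]
P̄ = F·P·Fᵀ + Q = [14 -3 -6; -3 50 -26; -6 -26 46]
S = H·P̄·Hᵀ + R = [969 -335; -335 176]
K = P̄·Hᵀ·S⁻¹ = [-3662/58319 -7633/58319; -16599/58319 -13370/58319; 2166/58319 -24374/58319]
x' − x̄ = [-94377/58319, 18012/58319, -550842/58319] = K·y
y = (KᵀK)⁻¹·Kᵀ·(x' − x̄) = [-18, 21]
z = y + H·x̄ = [-18, 21] + [17, -18] = [-1, 3]

z = [-1, 3]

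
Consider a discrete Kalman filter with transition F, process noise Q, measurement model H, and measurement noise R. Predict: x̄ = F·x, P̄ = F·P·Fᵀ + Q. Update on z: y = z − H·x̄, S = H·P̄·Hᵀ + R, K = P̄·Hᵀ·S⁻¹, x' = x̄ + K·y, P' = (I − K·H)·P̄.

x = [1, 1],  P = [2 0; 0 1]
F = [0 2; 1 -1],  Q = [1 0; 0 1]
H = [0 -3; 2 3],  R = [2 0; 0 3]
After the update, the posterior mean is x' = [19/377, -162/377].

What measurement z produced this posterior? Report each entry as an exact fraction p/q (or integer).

x̄ = F·x = [2, 0]
P̄ = F·P·Fᵀ + Q = [5 -2; -2 4]
S = H·P̄·Hᵀ + R = [38 -24; -24 35]
K = P̄·Hᵀ·S⁻¹ = [153/377 148/377; -114/377 8/377]
x' − x̄ = [-735/377, -162/377] = K·y
y = (KᵀK)⁻¹·Kᵀ·(x' − x̄) = [1, -6]
z = y + H·x̄ = [1, -6] + [0, 4] = [1, -2]

z = [1, -2]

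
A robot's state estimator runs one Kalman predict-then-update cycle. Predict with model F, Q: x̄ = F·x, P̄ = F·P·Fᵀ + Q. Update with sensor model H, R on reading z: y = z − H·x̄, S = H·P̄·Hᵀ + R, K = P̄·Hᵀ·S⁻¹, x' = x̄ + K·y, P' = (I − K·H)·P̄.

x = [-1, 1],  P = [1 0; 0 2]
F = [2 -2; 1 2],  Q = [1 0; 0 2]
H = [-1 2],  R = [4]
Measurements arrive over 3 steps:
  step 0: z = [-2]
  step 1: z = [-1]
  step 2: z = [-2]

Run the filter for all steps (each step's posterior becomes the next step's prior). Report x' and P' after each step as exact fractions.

step 0: x' = [-28/17, -139/85], P' = [96/17 38/17; 38/17 151/85]
step 1: x' = [3221/6541, -3158/6541], P' = [82076/6541 41804/6541; 41804/6541 27486/6541]
step 2: x' = [2244052/1074529, 35765/1074529], P' = [13952908/1074529 7307004/1074529; 7307004/1074529 4867142/1074529]

step 0: x̄ = F·x = [-4, 1]
step 0: P̄ = F·P·Fᵀ + Q = [13 -6; -6 11]
step 0: y = z − H·x̄ = [-8]
step 0: S = H·P̄·Hᵀ + R = [85]
step 0: K = P̄·Hᵀ·S⁻¹ = [-5/17; 28/85]
step 0: x' = x̄ + K·y = [-28/17, -139/85]
step 0: P' = (I − K·H)·P̄ = [96/17 38/17; 38/17 151/85]
step 1: x̄ = F·x = [-2/85, -418/85]
step 1: P̄ = F·P·Fᵀ + Q = [1089/85 736/85; 736/85 2014/85]
step 1: y = z − H·x̄ = [749/85]
step 1: S = H·P̄·Hᵀ + R = [6541/85]
step 1: K = P̄·Hᵀ·S⁻¹ = [383/6541; 3292/6541]
step 1: x' = x̄ + K·y = [3221/6541, -3158/6541]
step 1: P' = (I − K·H)·P̄ = [82076/6541 41804/6541; 41804/6541 27486/6541]
step 2: x̄ = F·x = [12758/6541, -3095/6541]
step 2: P̄ = F·P·Fᵀ + Q = [110357/6541 137816/6541; 137816/6541 372318/6541]
step 2: y = z − H·x̄ = [5866/6541]
step 2: S = H·P̄·Hᵀ + R = [1074529/6541]
step 2: K = P̄·Hᵀ·S⁻¹ = [165275/1074529; 606820/1074529]
step 2: x' = x̄ + K·y = [2244052/1074529, 35765/1074529]
step 2: P' = (I − K·H)·P̄ = [13952908/1074529 7307004/1074529; 7307004/1074529 4867142/1074529]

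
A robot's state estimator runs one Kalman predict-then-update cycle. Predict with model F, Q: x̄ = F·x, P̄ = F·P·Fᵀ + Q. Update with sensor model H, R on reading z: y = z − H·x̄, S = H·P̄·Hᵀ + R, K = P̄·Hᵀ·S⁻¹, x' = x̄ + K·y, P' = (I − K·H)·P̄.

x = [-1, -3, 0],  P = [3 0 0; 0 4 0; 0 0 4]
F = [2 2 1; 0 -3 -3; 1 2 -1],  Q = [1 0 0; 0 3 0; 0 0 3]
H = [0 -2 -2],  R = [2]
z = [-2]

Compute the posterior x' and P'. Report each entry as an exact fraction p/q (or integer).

x̄ = F·x = [-8, 9, -7]
P̄ = F·P·Fᵀ + Q = [33 -36 18; -36 75 -12; 18 -12 26]
y = z − H·x̄ = [2]
S = H·P̄·Hᵀ + R = [310]
K = P̄·Hᵀ·S⁻¹ = [18/155; -63/155; -14/155]
x' = x̄ + K·y = [-1204/155, 1269/155, -1113/155]
P' = (I − K·H)·P̄ = [4467/155 -3312/155 3294/155; -3312/155 3687/155 -3624/155; 3294/155 -3624/155 3638/155]

x' = [-1204/155, 1269/155, -1113/155]
P' = [4467/155 -3312/155 3294/155; -3312/155 3687/155 -3624/155; 3294/155 -3624/155 3638/155]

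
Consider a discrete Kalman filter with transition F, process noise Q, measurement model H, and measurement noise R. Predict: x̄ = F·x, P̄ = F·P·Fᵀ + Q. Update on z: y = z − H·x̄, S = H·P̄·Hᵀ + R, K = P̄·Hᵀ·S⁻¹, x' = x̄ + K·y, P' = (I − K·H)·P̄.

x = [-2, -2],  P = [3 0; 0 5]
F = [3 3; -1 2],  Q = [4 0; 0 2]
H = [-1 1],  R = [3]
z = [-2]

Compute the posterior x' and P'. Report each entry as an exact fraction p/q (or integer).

x' = [-42/31, -86/31]
P' = [1687/62 761/31; 761/31 767/31]

x̄ = F·x = [-12, -2]
P̄ = F·P·Fᵀ + Q = [76 21; 21 25]
y = z − H·x̄ = [-12]
S = H·P̄·Hᵀ + R = [62]
K = P̄·Hᵀ·S⁻¹ = [-55/62; 2/31]
x' = x̄ + K·y = [-42/31, -86/31]
P' = (I − K·H)·P̄ = [1687/62 761/31; 761/31 767/31]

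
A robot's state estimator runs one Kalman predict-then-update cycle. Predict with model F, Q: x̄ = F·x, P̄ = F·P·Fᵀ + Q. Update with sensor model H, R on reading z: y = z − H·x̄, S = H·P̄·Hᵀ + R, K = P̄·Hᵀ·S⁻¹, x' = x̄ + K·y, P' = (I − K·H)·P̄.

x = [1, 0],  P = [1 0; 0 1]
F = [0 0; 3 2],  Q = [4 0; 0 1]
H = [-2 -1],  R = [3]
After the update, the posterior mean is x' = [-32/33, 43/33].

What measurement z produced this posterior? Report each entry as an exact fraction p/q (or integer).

z = [1]

x̄ = F·x = [0, 3]
P̄ = F·P·Fᵀ + Q = [4 0; 0 14]
S = H·P̄·Hᵀ + R = [33]
K = P̄·Hᵀ·S⁻¹ = [-8/33; -14/33]
x' − x̄ = [-32/33, -56/33] = K·y
y = (KᵀK)⁻¹·Kᵀ·(x' − x̄) = [4]
z = y + H·x̄ = [4] + [-3] = [1]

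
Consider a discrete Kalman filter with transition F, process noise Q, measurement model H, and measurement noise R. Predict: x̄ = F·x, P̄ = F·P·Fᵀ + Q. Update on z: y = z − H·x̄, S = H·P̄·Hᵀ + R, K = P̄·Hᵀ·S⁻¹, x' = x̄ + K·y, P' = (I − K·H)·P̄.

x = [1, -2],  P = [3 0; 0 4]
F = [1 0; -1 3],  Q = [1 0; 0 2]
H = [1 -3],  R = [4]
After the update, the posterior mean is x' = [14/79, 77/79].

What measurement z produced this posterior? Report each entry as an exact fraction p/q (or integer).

z = [-3]

x̄ = F·x = [1, -7]
P̄ = F·P·Fᵀ + Q = [4 -3; -3 41]
S = H·P̄·Hᵀ + R = [395]
K = P̄·Hᵀ·S⁻¹ = [13/395; -126/395]
x' − x̄ = [-65/79, 630/79] = K·y
y = (KᵀK)⁻¹·Kᵀ·(x' − x̄) = [-25]
z = y + H·x̄ = [-25] + [22] = [-3]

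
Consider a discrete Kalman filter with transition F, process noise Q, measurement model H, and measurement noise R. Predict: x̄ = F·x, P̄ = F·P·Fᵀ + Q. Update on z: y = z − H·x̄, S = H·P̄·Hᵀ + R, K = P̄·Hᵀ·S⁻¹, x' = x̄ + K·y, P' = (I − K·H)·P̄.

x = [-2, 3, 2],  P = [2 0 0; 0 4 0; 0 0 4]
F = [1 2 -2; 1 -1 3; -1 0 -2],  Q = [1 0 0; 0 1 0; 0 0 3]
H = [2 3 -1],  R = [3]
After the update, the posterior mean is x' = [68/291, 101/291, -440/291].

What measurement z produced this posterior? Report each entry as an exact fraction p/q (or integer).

x̄ = F·x = [0, 1, -2]
P̄ = F·P·Fᵀ + Q = [35 -30 14; -30 43 -26; 14 -26 21]
S = H·P̄·Hᵀ + R = [291]
K = P̄·Hᵀ·S⁻¹ = [-34/291; 95/291; -71/291]
x' − x̄ = [68/291, -190/291, 142/291] = K·y
y = (KᵀK)⁻¹·Kᵀ·(x' − x̄) = [-2]
z = y + H·x̄ = [-2] + [5] = [3]

z = [3]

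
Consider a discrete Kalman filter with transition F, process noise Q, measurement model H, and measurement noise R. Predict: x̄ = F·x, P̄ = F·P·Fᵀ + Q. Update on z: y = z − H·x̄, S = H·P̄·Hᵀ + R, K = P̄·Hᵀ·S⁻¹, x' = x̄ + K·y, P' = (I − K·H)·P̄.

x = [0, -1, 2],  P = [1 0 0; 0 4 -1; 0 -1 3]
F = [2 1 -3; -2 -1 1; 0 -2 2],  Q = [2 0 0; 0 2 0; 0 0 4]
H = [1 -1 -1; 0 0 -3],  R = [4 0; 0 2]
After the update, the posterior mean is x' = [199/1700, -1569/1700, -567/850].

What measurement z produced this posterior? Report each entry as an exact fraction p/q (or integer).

z = [2, 2]

x̄ = F·x = [-7, 3, 6]
P̄ = F·P·Fᵀ + Q = [43 -21 -34; -21 15 18; -34 18 40]
S = H·P̄·Hᵀ + R = [248 276; 276 362]
K = P̄·Hᵀ·S⁻¹ = [1831/3400 -219/1700; -1161/3400 189/1700; -23/1700 -273/850]
x' − x̄ = [12099/1700, -6669/1700, -5667/850] = K·y
y = (KᵀK)⁻¹·Kᵀ·(x' − x̄) = [18, 20]
z = y + H·x̄ = [18, 20] + [-16, -18] = [2, 2]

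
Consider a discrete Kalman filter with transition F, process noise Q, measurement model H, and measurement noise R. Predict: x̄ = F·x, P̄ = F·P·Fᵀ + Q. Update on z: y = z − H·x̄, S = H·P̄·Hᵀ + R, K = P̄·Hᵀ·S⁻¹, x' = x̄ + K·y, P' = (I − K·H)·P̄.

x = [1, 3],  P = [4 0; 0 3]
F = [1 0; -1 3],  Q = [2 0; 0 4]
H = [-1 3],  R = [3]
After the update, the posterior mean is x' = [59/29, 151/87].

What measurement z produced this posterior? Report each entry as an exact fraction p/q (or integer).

x̄ = F·x = [1, 8]
P̄ = F·P·Fᵀ + Q = [6 -4; -4 35]
S = H·P̄·Hᵀ + R = [348]
K = P̄·Hᵀ·S⁻¹ = [-3/58; 109/348]
x' − x̄ = [30/29, -545/87] = K·y
y = (KᵀK)⁻¹·Kᵀ·(x' − x̄) = [-20]
z = y + H·x̄ = [-20] + [23] = [3]

z = [3]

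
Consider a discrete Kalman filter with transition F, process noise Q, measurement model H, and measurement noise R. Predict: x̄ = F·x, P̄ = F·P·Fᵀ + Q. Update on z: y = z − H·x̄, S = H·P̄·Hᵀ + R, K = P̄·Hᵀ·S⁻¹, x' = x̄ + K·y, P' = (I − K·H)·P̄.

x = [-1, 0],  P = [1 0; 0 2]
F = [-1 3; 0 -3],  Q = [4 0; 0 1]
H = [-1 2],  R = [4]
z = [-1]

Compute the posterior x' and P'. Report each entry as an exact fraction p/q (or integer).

x̄ = F·x = [1, 0]
P̄ = F·P·Fᵀ + Q = [23 -18; -18 19]
y = z − H·x̄ = [0]
S = H·P̄·Hᵀ + R = [175]
K = P̄·Hᵀ·S⁻¹ = [-59/175; 8/25]
x' = x̄ + K·y = [1, 0]
P' = (I − K·H)·P̄ = [544/175 22/25; 22/25 27/25]

x' = [1, 0]
P' = [544/175 22/25; 22/25 27/25]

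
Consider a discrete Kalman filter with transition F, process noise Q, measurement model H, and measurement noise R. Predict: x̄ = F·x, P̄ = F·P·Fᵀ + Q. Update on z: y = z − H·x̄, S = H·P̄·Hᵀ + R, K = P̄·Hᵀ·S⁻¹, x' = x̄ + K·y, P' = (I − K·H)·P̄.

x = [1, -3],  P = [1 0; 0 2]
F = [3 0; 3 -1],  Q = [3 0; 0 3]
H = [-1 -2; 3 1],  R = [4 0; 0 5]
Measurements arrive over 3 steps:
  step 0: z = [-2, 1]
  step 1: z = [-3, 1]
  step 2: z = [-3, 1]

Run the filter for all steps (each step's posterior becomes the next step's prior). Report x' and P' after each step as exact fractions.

step 0: x̄ = F·x = [3, 6]
step 0: P̄ = F·P·Fᵀ + Q = [12 9; 9 14]
step 0: y = z − H·x̄ = [13, -14]
step 0: S = H·P̄·Hᵀ + R = [108 -127; -127 181]
step 0: K = P̄·Hᵀ·S⁻¹ = [285/3419 1050/3419; -1490/3419 -271/3419]
step 0: x' = x̄ + K·y = [-738/3419, 4938/3419]
step 0: P' = (I − K·H)·P̄ = [2328/3419 -1734/3419; -1734/3419 3847/3419]
step 1: x̄ = F·x = [-2214/3419, -7152/3419]
step 1: P̄ = F·P·Fᵀ + Q = [31209/3419 26154/3419; 26154/3419 45460/3419]
step 1: y = z − H·x̄ = [-26775/3419, 17213/3419]
step 1: S = H·P̄·Hᵀ + R = [331341/3419 -367625/3419; -367625/3419 500360/3419]
step 1: K = P̄·Hᵀ·S⁻¹ = [131379/1792433 2628084/8962165; -761762/1792433 -578792/8962165]
step 1: x' = x̄ + K·y = [2283303/8962165, 8166346/8962165]
step 1: P' = (I − K·H)·P̄ = [5781684/8962165 -4204632/8962165; -4204632/8962165 9719936/8962165]
step 2: x̄ = F·x = [6849909/8962165, -1316437/8962165]
step 2: P̄ = F·P·Fᵀ + Q = [78921651/8962165 64649052/8962165; 64649052/8962165 113869379/8962165]
step 2: y = z − H·x̄ = [-4533892/1792433, -2054225/1792433]
step 2: S = H·P̄·Hᵀ + R = [165768807/1792433 -183409415/1792433; -183409415/1792433 251373875/1792433]
step 2: K = P̄·Hᵀ·S⁻¹ = [32817513/448046530 656960487/2240232650; -380314493/896093060 -290141657/4480465300]
step 2: x' = x̄ + K·y = [108855171/448046530, 896869269/896093060]
step 2: P' = (I − K·H)·P̄ = [722595513/1120116325 -1050770643/2240232650; -1050770643/2240232650 4853915573/4480465300]

step 0: x' = [-738/3419, 4938/3419], P' = [2328/3419 -1734/3419; -1734/3419 3847/3419]
step 1: x' = [2283303/8962165, 8166346/8962165], P' = [5781684/8962165 -4204632/8962165; -4204632/8962165 9719936/8962165]
step 2: x' = [108855171/448046530, 896869269/896093060], P' = [722595513/1120116325 -1050770643/2240232650; -1050770643/2240232650 4853915573/4480465300]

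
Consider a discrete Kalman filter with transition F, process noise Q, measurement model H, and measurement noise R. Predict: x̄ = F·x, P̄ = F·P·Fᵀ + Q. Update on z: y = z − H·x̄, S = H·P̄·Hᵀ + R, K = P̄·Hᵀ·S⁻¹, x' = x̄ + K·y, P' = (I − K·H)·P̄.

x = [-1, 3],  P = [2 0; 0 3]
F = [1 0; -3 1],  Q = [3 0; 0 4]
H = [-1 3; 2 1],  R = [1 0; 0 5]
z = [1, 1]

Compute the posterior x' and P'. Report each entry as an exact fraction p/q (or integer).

x̄ = F·x = [-1, 6]
P̄ = F·P·Fᵀ + Q = [5 -6; -6 25]
y = z − H·x̄ = [-18, -3]
S = H·P̄·Hᵀ + R = [267 35; 35 26]
K = P̄·Hᵀ·S⁻¹ = [-738/5717 1873/5717; 1651/5717 636/5717]
x' = x̄ + K·y = [1948/5717, 2676/5717]
P' = (I − K·H)·P̄ = [4119/5717 1127/5717; 1127/5717 926/5717]

x' = [1948/5717, 2676/5717]
P' = [4119/5717 1127/5717; 1127/5717 926/5717]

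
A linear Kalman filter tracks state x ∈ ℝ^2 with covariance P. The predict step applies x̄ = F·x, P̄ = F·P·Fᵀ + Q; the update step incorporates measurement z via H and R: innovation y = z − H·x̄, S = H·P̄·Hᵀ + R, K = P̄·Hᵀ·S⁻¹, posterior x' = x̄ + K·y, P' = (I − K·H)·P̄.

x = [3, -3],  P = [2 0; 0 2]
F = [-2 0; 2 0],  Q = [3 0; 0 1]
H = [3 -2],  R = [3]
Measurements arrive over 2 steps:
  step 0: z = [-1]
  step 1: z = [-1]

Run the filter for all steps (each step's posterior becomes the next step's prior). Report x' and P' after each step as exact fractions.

step 0: x̄ = F·x = [-6, 6]
step 0: P̄ = F·P·Fᵀ + Q = [11 -8; -8 9]
step 0: y = z − H·x̄ = [29]
step 0: S = H·P̄·Hᵀ + R = [234]
step 0: K = P̄·Hᵀ·S⁻¹ = [49/234; -7/39]
step 0: x' = x̄ + K·y = [17/234, 31/39]
step 0: P' = (I − K·H)·P̄ = [173/234 31/39; 31/39 19/13]
step 1: x̄ = F·x = [-17/117, 17/117]
step 1: P̄ = F·P·Fᵀ + Q = [697/117 -346/117; -346/117 463/117]
step 1: y = z − H·x̄ = [-32/117]
step 1: S = H·P̄·Hᵀ + R = [12628/117]
step 1: K = P̄·Hᵀ·S⁻¹ = [253/1148; -491/3157]
step 1: x' = x̄ + K·y = [-59/287, 593/3157]
step 1: P' = (I − K·H)·P̄ = [821/1148 213/287; 213/287 4251/3157]

step 0: x' = [17/234, 31/39], P' = [173/234 31/39; 31/39 19/13]
step 1: x' = [-59/287, 593/3157], P' = [821/1148 213/287; 213/287 4251/3157]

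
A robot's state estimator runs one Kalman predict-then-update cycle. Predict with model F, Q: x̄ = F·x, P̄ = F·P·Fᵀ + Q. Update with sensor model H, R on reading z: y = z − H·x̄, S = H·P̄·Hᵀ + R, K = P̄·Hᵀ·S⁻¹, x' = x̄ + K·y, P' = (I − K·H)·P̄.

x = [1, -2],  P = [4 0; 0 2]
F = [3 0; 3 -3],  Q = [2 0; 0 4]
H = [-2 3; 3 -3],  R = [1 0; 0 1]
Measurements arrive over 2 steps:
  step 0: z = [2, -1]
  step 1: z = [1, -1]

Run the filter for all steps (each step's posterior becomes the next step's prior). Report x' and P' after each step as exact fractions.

step 0: x' = [9043/8631, 3989/2877], P' = [16382/8631 4552/2877; 4552/2877 1318/959]
step 1: x' = [-480023/2976081, 176896/992027], P' = [1516548/992027 1251266/992027; 1251266/992027 1086836/992027]

step 0: x̄ = F·x = [3, 9]
step 0: P̄ = F·P·Fᵀ + Q = [38 36; 36 58]
step 0: y = z − H·x̄ = [-19, 17]
step 0: S = H·P̄·Hᵀ + R = [243 -210; -210 217]
step 0: K = P̄·Hᵀ·S⁻¹ = [1172/1233 2726/2877; 394/411 598/959]
step 0: x' = x̄ + K·y = [9043/8631, 3989/2877]
step 0: P' = (I − K·H)·P̄ = [16382/8631 4552/2877; 4552/2877 1318/959]
step 1: x̄ = F·x = [9043/2877, -2924/2877]
step 1: P̄ = F·P·Fᵀ + Q = [18300/959 2726/959; 2726/959 4768/959]
step 1: y = z − H·x̄ = [29735/2877, -12926/959]
step 1: S = H·P̄·Hᵀ + R = [84359/959 -111822/959; -111822/959 159503/959]
step 1: K = P̄·Hᵀ·S⁻¹ = [720702/992027 795846/992027; 757976/992027 493290/992027]
step 1: x' = x̄ + K·y = [-480023/2976081, 176896/992027]
step 1: P' = (I − K·H)·P̄ = [1516548/992027 1251266/992027; 1251266/992027 1086836/992027]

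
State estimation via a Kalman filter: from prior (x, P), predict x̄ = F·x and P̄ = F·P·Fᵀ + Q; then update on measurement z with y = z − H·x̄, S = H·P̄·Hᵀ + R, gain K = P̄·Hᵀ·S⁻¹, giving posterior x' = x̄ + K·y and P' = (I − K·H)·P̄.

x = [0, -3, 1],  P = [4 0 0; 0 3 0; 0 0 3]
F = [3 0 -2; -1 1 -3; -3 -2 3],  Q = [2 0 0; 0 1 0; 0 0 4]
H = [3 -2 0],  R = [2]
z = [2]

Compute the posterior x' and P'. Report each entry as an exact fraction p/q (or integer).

x̄ = F·x = [-2, -6, 9]
P̄ = F·P·Fᵀ + Q = [50 6 -54; 6 35 -21; -54 -21 79]
y = z − H·x̄ = [-4]
S = H·P̄·Hᵀ + R = [520]
K = P̄·Hᵀ·S⁻¹ = [69/260; -1/10; -3/13]
x' = x̄ + K·y = [-199/65, -28/5, 129/13]
P' = (I − K·H)·P̄ = [1739/130 99/5 -288/13; 99/5 149/5 -33; -288/13 -33 667/13]

x' = [-199/65, -28/5, 129/13]
P' = [1739/130 99/5 -288/13; 99/5 149/5 -33; -288/13 -33 667/13]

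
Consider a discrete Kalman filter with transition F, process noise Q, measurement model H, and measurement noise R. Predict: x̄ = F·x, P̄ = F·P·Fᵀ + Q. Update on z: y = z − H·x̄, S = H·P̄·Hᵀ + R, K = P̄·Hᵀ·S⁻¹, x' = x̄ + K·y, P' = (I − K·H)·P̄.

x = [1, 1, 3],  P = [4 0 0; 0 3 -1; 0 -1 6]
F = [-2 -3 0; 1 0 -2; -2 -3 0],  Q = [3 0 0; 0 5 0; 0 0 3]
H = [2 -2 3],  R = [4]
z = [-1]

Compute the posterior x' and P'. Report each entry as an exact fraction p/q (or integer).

x' = [-694/255, -281/45, -229/85]
P' = [931/170 122/15 169/85; 122/15 941/45 42/5; 169/85 42/5 382/85]

x̄ = F·x = [-5, -5, -5]
P̄ = F·P·Fᵀ + Q = [46 -14 43; -14 33 -14; 43 -14 46]
y = z − H·x̄ = [14]
S = H·P̄·Hᵀ + R = [1530]
K = P̄·Hᵀ·S⁻¹ = [83/510; -4/45; 14/85]
x' = x̄ + K·y = [-694/255, -281/45, -229/85]
P' = (I − K·H)·P̄ = [931/170 122/15 169/85; 122/15 941/45 42/5; 169/85 42/5 382/85]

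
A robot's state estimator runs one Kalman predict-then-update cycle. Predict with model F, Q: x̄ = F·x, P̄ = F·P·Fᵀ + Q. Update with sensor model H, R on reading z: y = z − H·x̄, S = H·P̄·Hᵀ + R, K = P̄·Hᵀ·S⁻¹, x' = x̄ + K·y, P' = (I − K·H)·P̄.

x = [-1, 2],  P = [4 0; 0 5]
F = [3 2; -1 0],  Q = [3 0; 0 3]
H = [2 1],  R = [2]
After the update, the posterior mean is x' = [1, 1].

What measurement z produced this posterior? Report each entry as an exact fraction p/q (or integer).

x̄ = F·x = [1, 1]
P̄ = F·P·Fᵀ + Q = [59 -12; -12 7]
S = H·P̄·Hᵀ + R = [197]
K = P̄·Hᵀ·S⁻¹ = [106/197; -17/197]
x' − x̄ = [0, 0] = K·y
y = (KᵀK)⁻¹·Kᵀ·(x' − x̄) = [0]
z = y + H·x̄ = [0] + [3] = [3]

z = [3]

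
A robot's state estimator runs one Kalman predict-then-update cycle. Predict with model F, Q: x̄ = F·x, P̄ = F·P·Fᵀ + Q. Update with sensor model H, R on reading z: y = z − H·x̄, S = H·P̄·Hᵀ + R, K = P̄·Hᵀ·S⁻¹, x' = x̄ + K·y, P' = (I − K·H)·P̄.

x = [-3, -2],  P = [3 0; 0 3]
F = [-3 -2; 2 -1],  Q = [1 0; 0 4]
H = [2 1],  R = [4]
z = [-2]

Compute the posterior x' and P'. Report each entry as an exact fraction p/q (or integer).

x̄ = F·x = [13, -4]
P̄ = F·P·Fᵀ + Q = [40 -12; -12 19]
y = z − H·x̄ = [-24]
S = H·P̄·Hᵀ + R = [135]
K = P̄·Hᵀ·S⁻¹ = [68/135; -1/27]
x' = x̄ + K·y = [41/45, -28/9]
P' = (I − K·H)·P̄ = [776/135 -256/27; -256/27 508/27]

x' = [41/45, -28/9]
P' = [776/135 -256/27; -256/27 508/27]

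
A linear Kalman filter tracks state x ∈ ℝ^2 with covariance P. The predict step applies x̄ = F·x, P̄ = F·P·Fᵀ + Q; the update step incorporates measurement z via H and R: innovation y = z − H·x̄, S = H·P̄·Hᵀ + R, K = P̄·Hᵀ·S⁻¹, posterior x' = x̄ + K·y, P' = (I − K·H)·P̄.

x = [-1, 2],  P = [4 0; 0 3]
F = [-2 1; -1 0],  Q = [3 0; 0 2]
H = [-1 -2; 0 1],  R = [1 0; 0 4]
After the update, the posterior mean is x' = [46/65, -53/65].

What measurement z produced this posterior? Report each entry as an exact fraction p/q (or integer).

z = [1, -1]

x̄ = F·x = [4, 1]
P̄ = F·P·Fᵀ + Q = [22 8; 8 6]
S = H·P̄·Hᵀ + R = [79 -20; -20 10]
K = P̄·Hᵀ·S⁻¹ = [-22/39 -64/195; -8/39 37/195]
x' − x̄ = [-214/65, -118/65] = K·y
y = (KᵀK)⁻¹·Kᵀ·(x' − x̄) = [7, -2]
z = y + H·x̄ = [7, -2] + [-6, 1] = [1, -1]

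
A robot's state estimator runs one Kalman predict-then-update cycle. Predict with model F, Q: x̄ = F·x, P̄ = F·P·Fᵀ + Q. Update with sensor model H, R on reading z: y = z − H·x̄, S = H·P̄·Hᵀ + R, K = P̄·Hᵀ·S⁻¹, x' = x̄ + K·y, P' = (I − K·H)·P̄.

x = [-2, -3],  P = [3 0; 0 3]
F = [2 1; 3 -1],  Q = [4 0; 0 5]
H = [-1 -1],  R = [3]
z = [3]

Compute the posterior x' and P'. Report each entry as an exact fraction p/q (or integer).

x̄ = F·x = [-7, -3]
P̄ = F·P·Fᵀ + Q = [19 15; 15 35]
y = z − H·x̄ = [-7]
S = H·P̄·Hᵀ + R = [87]
K = P̄·Hᵀ·S⁻¹ = [-34/87; -50/87]
x' = x̄ + K·y = [-371/87, 89/87]
P' = (I − K·H)·P̄ = [497/87 -395/87; -395/87 545/87]

x' = [-371/87, 89/87]
P' = [497/87 -395/87; -395/87 545/87]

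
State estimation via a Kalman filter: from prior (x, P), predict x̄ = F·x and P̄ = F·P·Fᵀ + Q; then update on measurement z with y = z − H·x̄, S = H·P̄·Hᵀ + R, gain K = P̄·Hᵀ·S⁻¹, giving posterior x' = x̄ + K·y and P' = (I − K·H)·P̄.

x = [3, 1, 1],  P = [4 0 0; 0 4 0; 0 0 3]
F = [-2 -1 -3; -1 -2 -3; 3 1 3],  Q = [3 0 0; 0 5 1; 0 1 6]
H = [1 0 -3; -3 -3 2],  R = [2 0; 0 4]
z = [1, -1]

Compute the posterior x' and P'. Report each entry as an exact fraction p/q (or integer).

x̄ = F·x = [-10, -8, 13]
P̄ = F·P·Fᵀ + Q = [50 43 -55; 43 52 -46; -55 -46 73]
y = z − H·x̄ = [50, -81]
S = H·P̄·Hᵀ + R = [1039 -1736; -1736 3200]
K = P̄·Hᵀ·S⁻¹ = [1587/38888 -30931/311104; -9409/38888 -77487/311104; -12167/38888 -9153/311104]
x' = x̄ + K·y = [29171/311104, 24015/311104, -81055/311104]
P' = (I − K·H)·P̄ = [793401/311104 -581491/311104 256003/311104; -581491/311104 589041/311104 -143649/311104; 256003/311104 -143649/311104 150225/311104]

x' = [29171/311104, 24015/311104, -81055/311104]
P' = [793401/311104 -581491/311104 256003/311104; -581491/311104 589041/311104 -143649/311104; 256003/311104 -143649/311104 150225/311104]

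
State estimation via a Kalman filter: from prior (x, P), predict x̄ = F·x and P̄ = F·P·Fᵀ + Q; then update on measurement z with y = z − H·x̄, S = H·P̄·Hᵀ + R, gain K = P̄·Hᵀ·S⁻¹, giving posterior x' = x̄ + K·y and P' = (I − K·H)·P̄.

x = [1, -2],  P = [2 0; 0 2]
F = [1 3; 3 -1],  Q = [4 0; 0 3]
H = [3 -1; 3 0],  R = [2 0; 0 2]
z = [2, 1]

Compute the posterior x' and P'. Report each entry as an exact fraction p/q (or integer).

x' = [1279/2941, -705/2941]
P' = [600/2941 1656/2941; 1656/2941 9982/2941]

x̄ = F·x = [-5, 5]
P̄ = F·P·Fᵀ + Q = [24 0; 0 23]
y = z − H·x̄ = [22, 16]
S = H·P̄·Hᵀ + R = [241 216; 216 218]
K = P̄·Hᵀ·S⁻¹ = [72/2941 900/2941; -2507/2941 2484/2941]
x' = x̄ + K·y = [1279/2941, -705/2941]
P' = (I − K·H)·P̄ = [600/2941 1656/2941; 1656/2941 9982/2941]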